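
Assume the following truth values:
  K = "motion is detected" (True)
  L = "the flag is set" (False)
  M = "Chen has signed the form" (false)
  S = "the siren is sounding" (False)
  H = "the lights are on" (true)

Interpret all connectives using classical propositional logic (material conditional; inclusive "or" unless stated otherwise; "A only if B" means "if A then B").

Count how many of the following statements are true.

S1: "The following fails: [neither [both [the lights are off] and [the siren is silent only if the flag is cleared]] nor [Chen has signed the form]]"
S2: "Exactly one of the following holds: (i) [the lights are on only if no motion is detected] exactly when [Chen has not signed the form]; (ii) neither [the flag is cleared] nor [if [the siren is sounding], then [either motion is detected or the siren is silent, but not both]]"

S1: Formalization: ¬((¬H ∧ (¬S → ¬L)) ↓ M)

¬H = ¬T = F
¬S = ¬F = T
¬L = ¬F = T
¬S → ¬L = T → T = T
¬H ∧ (¬S → ¬L) = F ∧ T = F
(¬H ∧ (¬S → ¬L)) ↓ M = F ↓ F = T
¬((¬H ∧ (¬S → ¬L)) ↓ M) = ¬T = F
Thus S1 is false.

S2: Parsed as ((H → ¬K) ↔ ¬M) ⊕ (¬L ↓ (S → (K ⊕ ¬S)))

¬K = ¬T = F
H → ¬K = T → F = F
¬M = ¬F = T
(H → ¬K) ↔ ¬M = F ↔ T = F
¬L = ¬F = T
¬S = ¬F = T
K ⊕ ¬S = T ⊕ T = F
S → (K ⊕ ¬S) = F → F = T
¬L ↓ (S → (K ⊕ ¬S)) = T ↓ T = F
((H → ¬K) ↔ ¬M) ⊕ (¬L ↓ (S → (K ⊕ ¬S))) = F ⊕ F = F
So S2 is false.

True statements: 0 (none).

0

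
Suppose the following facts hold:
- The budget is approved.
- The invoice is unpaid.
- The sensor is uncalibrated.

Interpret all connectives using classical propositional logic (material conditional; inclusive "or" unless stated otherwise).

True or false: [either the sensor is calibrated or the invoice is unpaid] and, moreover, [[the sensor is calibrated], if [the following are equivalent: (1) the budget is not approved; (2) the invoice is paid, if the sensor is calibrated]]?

True.

Let R = "the sensor is calibrated" (F), Q = "the invoice is paid" (F), P = "the budget is approved" (T).
Formalization: (R | ~Q) & ((~P <-> (R -> Q)) -> R)

~Q = ~F = T
R | ~Q = F | T = T
~P = ~T = F
R -> Q = F -> F = T
~P <-> (R -> Q) = F <-> T = F
(~P <-> (R -> Q)) -> R = F -> F = T
(R | ~Q) & ((~P <-> (R -> Q)) -> R) = T & T = T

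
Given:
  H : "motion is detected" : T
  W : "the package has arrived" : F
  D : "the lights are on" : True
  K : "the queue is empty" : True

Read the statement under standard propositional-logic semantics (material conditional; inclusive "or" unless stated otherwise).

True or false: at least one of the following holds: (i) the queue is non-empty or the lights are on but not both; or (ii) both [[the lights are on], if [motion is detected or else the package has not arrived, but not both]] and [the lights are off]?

Parsed as (~K xor D) | (((H xor ~W) -> D) & ~D)

~K = ~T = F
~K xor D = F xor T = T
~W = ~F = T
H xor ~W = T xor T = F
(H xor ~W) -> D = F -> T = T
~D = ~T = F
((H xor ~W) -> D) & ~D = T & F = F
(~K xor D) | (((H xor ~W) -> D) & ~D) = T | F = T

True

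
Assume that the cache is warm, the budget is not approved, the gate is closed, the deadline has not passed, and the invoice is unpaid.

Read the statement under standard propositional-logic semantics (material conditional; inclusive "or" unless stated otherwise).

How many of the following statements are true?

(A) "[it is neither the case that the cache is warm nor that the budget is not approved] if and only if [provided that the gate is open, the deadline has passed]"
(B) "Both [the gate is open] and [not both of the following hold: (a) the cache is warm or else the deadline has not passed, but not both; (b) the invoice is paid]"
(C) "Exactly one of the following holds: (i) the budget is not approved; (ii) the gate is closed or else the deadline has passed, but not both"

0

Let P = "the cache is warm" (T), Q = "the budget is approved" (F), R = "the gate is open" (F), S = "the deadline has passed" (F), U = "the invoice is paid" (F).

(A): In symbols: (P nor ~Q) <-> (R -> S)

~Q = ~F = T
P nor ~Q = T nor T = F
R -> S = F -> F = T
(P nor ~Q) <-> (R -> S) = F <-> T = F
Thus (A) is false.

(B): In symbols: R & ((P xor ~S) nand U)

~S = ~F = T
P xor ~S = T xor T = F
(P xor ~S) nand U = F nand F = T
R & ((P xor ~S) nand U) = F & T = F
Thus (B) is false.

(C): Parsed as ~Q xor (~R xor S)

~Q = ~F = T
~R = ~F = T
~R xor S = T xor F = T
~Q xor (~R xor S) = T xor T = F
So (C) is false.

Count: 0.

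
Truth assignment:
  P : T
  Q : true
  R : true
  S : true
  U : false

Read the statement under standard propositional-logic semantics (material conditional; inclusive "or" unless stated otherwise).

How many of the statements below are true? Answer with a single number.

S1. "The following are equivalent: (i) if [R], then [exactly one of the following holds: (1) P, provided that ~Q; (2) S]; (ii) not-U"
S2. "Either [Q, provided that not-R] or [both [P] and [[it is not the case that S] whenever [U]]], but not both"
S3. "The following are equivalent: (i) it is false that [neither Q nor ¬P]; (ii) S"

1

S1: This is (R -> ((~Q -> P) xor S)) <-> ~U.

~Q = ~T = F
~Q -> P = F -> T = T
(~Q -> P) xor S = T xor T = F
R -> ((~Q -> P) xor S) = T -> F = F
~U = ~F = T
(R -> ((~Q -> P) xor S)) <-> ~U = F <-> T = F
Hence S1 is false.

S2: This is (~R -> Q) xor (P & (U -> ~S)).

~R = ~T = F
~R -> Q = F -> T = T
~S = ~T = F
U -> ~S = F -> F = T
P & (U -> ~S) = T & T = T
(~R -> Q) xor (P & (U -> ~S)) = T xor T = F
Thus S2 is false.

S3: Parsed as ~(Q nor ~P) <-> S

~P = ~T = F
Q nor ~P = T nor F = F
~(Q nor ~P) = ~F = T
~(Q nor ~P) <-> S = T <-> T = T
So S3 is true.

Count: 1.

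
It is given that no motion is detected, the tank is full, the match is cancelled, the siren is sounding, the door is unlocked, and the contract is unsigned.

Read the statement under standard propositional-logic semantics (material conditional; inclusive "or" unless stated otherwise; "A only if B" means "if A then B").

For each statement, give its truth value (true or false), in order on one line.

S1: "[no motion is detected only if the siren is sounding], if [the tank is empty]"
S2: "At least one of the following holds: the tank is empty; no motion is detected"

Let Q = "the tank is full" (T), P = "motion is detected" (F), S = "the siren is sounding" (T).

S1: Formalization: ¬Q → (¬P → S)

¬Q = ¬T = F
¬P = ¬F = T
¬P → S = T → T = T
¬Q → (¬P → S) = F → T = T
So S1 is true.

S2: Formalization: ¬Q ∨ ¬P

¬Q = ¬T = F
¬P = ¬F = T
¬Q ∨ ¬P = F ∨ T = T
So S2 is true.

S1 true; S2 true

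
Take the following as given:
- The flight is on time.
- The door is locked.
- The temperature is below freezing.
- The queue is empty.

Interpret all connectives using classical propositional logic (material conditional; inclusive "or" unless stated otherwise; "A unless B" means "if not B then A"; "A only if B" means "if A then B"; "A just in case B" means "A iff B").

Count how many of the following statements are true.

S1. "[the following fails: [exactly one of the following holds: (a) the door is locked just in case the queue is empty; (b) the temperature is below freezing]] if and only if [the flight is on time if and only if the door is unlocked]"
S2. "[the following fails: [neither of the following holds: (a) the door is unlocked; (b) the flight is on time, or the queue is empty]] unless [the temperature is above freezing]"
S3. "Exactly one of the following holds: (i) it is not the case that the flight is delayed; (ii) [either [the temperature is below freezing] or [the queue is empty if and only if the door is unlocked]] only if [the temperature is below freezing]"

Let L = "the door is locked" (T), R = "the queue is empty" (T), S = "the temperature is below freezing" (T), U = "the flight is delayed" (F).

S1: This is ¬((L ↔ R) ⊕ S) ↔ (¬U ↔ ¬L).

L ↔ R = T ↔ T = T
(L ↔ R) ⊕ S = T ⊕ T = F
¬((L ↔ R) ⊕ S) = ¬F = T
¬U = ¬F = T
¬L = ¬T = F
¬U ↔ ¬L = T ↔ F = F
¬((L ↔ R) ⊕ S) ↔ (¬U ↔ ¬L) = T ↔ F = F
Thus S1 is false.

S2: Parsed as ¬(¬L ↓ (¬U ∨ R)) ∨ ¬S

¬L = ¬T = F
¬U = ¬F = T
¬U ∨ R = T ∨ T = T
¬L ↓ (¬U ∨ R) = F ↓ T = F
¬(¬L ↓ (¬U ∨ R)) = ¬F = T
¬S = ¬T = F
¬(¬L ↓ (¬U ∨ R)) ∨ ¬S = T ∨ F = T
Thus S2 is true.

S3: In symbols: ¬U ⊕ ((S ∨ (R ↔ ¬L)) → S)

¬U = ¬F = T
¬L = ¬T = F
R ↔ ¬L = T ↔ F = F
S ∨ (R ↔ ¬L) = T ∨ F = T
(S ∨ (R ↔ ¬L)) → S = T → T = T
¬U ⊕ ((S ∨ (R ↔ ¬L)) → S) = T ⊕ T = F
Thus S3 is false.

1 of the 3 statements is true (S2).

1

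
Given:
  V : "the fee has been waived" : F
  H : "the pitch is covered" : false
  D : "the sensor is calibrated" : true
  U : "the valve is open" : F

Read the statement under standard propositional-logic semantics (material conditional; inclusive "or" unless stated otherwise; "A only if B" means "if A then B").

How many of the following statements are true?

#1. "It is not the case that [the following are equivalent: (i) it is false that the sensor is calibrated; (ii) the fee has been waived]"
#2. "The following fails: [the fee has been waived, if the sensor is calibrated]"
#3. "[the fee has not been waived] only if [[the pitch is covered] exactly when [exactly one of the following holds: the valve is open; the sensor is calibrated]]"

1

#1: Parsed as not (not D iff V)

not D = not True = False
not D iff V = False iff False = True
not (not D iff V) = not True = False
Hence #1 is false.

#2: This is not (D -> V).

D -> V = True -> False = False
not (D -> V) = not False = True
Thus #2 is true.

#3: Formalization: not V -> (H iff (U xor D))

not V = not False = True
U xor D = False xor True = True
H iff (U xor D) = False iff True = False
not V -> (H iff (U xor D)) = True -> False = False
Thus #3 is false.

True statements: 1 (#2).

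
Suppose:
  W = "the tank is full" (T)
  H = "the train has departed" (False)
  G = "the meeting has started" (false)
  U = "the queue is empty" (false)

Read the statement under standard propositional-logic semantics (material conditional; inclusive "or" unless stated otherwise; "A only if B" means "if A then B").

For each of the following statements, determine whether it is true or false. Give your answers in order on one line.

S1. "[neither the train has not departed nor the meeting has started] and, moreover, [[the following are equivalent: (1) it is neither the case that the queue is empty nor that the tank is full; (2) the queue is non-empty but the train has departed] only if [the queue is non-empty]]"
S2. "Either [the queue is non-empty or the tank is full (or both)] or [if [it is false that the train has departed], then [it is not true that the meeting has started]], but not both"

S1 False / S2 False

S1: Formalization: (~H nor G) & (((U nor W) <-> (~U & H)) -> ~U)

~H = ~F = T
~H nor G = T nor F = F
U nor W = F nor T = F
~U = ~F = T
~U & H = T & F = F
(U nor W) <-> (~U & H) = F <-> F = T
~U = ~F = T
((U nor W) <-> (~U & H)) -> ~U = T -> T = T
(~H nor G) & (((U nor W) <-> (~U & H)) -> ~U) = F & T = F
Thus S1 is false.

S2: In symbols: (~U | W) xor (~H -> ~G)

~U = ~F = T
~U | W = T | T = T
~H = ~F = T
~G = ~F = T
~H -> ~G = T -> T = T
(~U | W) xor (~H -> ~G) = T xor T = F
Thus S2 is false.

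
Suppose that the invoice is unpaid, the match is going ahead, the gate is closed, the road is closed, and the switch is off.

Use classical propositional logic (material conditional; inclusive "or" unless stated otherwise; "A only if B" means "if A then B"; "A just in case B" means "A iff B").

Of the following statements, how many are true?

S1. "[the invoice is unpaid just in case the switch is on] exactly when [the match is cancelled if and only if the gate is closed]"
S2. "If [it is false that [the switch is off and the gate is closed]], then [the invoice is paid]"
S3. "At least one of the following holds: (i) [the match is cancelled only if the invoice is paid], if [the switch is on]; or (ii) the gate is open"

3

Let Q = "the invoice is paid" (F), D = "the switch is on" (F), R = "the match is cancelled" (F), S = "the gate is open" (F).

S1: This is (¬Q ↔ D) ↔ (R ↔ ¬S).

¬Q = ¬F = T
¬Q ↔ D = T ↔ F = F
¬S = ¬F = T
R ↔ ¬S = F ↔ T = F
(¬Q ↔ D) ↔ (R ↔ ¬S) = F ↔ F = T
Thus S1 is true.

S2: Formalization: ¬(¬D ∧ ¬S) → Q

¬D = ¬F = T
¬S = ¬F = T
¬D ∧ ¬S = T ∧ T = T
¬(¬D ∧ ¬S) = ¬T = F
¬(¬D ∧ ¬S) → Q = F → F = T
Hence S2 is true.

S3: Parsed as (D → (R → Q)) ∨ S

R → Q = F → F = T
D → (R → Q) = F → T = T
(D → (R → Q)) ∨ S = T ∨ F = T
Hence S3 is true.

True statements: 3.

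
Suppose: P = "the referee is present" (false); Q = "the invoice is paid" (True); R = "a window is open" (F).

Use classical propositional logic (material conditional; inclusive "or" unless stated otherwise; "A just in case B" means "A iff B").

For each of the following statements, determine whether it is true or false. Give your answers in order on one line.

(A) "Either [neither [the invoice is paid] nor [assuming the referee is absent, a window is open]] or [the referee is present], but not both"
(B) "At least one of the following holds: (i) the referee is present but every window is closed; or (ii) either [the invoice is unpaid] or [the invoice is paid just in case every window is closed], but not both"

(A) F; (B) T

(A): This is (Q nor (~P -> R)) xor P.

~P = ~F = T
~P -> R = T -> F = F
Q nor (~P -> R) = T nor F = F
(Q nor (~P -> R)) xor P = F xor F = F
Hence (A) is false.

(B): This is (P & ~R) | (~Q xor (Q <-> ~R)).

~R = ~F = T
P & ~R = F & T = F
~Q = ~T = F
~R = ~F = T
Q <-> ~R = T <-> T = T
~Q xor (Q <-> ~R) = F xor T = T
(P & ~R) | (~Q xor (Q <-> ~R)) = F | T = T
Thus (B) is true.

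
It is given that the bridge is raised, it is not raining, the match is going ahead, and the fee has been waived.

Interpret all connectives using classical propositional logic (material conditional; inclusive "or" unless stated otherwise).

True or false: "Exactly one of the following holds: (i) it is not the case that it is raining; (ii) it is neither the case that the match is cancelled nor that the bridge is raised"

Let Q = "it is raining" (F), R = "the match is cancelled" (F), P = "the bridge is raised" (T).
Formalization: ¬Q ⊕ (R ↓ P)

¬Q = ¬F = T
R ↓ P = F ↓ T = F
¬Q ⊕ (R ↓ P) = T ⊕ F = T

True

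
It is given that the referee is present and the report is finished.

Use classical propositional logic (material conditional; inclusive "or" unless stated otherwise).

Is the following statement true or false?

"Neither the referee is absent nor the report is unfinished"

Let P = "the referee is present" (True), D = "the report is finished" (True).
In symbols: not P nor not D

not P = not True = False
not D = not True = False
not P nor not D = False nor False = True

The statement is true.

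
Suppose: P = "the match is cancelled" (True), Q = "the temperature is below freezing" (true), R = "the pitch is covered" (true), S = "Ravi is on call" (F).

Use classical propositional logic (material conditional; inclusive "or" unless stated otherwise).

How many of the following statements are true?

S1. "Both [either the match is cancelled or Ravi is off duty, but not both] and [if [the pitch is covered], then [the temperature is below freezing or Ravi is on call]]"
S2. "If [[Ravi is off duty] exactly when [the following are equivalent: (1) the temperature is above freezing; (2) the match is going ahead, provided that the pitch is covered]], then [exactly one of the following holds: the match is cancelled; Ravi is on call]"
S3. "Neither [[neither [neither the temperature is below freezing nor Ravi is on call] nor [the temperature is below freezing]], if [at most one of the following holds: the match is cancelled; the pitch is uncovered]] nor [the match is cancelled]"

1

S1: This is (P ⊕ ¬S) ∧ (R → (Q ∨ S)).

¬S = ¬F = T
P ⊕ ¬S = T ⊕ T = F
Q ∨ S = T ∨ F = T
R → (Q ∨ S) = T → T = T
(P ⊕ ¬S) ∧ (R → (Q ∨ S)) = F ∧ T = F
Thus S1 is false.

S2: This is (¬S ↔ (¬Q ↔ (R → ¬P))) → (P ⊕ S).

¬S = ¬F = T
¬Q = ¬T = F
¬P = ¬T = F
R → ¬P = T → F = F
¬Q ↔ (R → ¬P) = F ↔ F = T
¬S ↔ (¬Q ↔ (R → ¬P)) = T ↔ T = T
P ⊕ S = T ⊕ F = T
(¬S ↔ (¬Q ↔ (R → ¬P))) → (P ⊕ S) = T → T = T
Thus S2 is true.

S3: In symbols: ((P ↑ ¬R) → ((Q ↓ S) ↓ Q)) ↓ P

¬R = ¬T = F
P ↑ ¬R = T ↑ F = T
Q ↓ S = T ↓ F = F
(Q ↓ S) ↓ Q = F ↓ T = F
(P ↑ ¬R) → ((Q ↓ S) ↓ Q) = T → F = F
((P ↑ ¬R) → ((Q ↓ S) ↓ Q)) ↓ P = F ↓ T = F
Hence S3 is false.

True statements: 1.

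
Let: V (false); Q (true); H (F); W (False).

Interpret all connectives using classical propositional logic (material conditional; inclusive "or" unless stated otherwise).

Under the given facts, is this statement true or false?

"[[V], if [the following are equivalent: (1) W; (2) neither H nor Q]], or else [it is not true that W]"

Values: W=False, H=False, Q=True, V=False.
Formalization: ((W iff (H nor Q)) -> V) or not W

H nor Q = False nor True = False
W iff (H nor Q) = False iff False = True
(W iff (H nor Q)) -> V = True -> False = False
not W = not False = True
((W iff (H nor Q)) -> V) or not W = False or True = True

True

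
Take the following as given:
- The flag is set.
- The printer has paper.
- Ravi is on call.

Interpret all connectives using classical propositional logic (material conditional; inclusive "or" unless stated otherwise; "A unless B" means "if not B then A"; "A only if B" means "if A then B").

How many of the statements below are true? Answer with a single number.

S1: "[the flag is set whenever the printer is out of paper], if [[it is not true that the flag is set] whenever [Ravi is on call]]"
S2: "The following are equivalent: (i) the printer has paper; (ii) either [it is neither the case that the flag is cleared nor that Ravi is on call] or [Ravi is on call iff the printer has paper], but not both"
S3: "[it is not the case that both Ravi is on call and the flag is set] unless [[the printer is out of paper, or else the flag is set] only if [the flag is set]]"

Let R = "Ravi is on call" (T), P = "the flag is set" (T), Q = "the printer has paper" (T).

S1: In symbols: (R -> ~P) -> (~Q -> P)

~P = ~T = F
R -> ~P = T -> F = F
~Q = ~T = F
~Q -> P = F -> T = T
(R -> ~P) -> (~Q -> P) = F -> T = T
Hence S1 is true.

S2: Parsed as Q <-> ((~P nor R) xor (R <-> Q))

~P = ~T = F
~P nor R = F nor T = F
R <-> Q = T <-> T = T
(~P nor R) xor (R <-> Q) = F xor T = T
Q <-> ((~P nor R) xor (R <-> Q)) = T <-> T = T
So S2 is true.

S3: Parsed as (R nand P) | ((~Q | P) -> P)

R nand P = T nand T = F
~Q = ~T = F
~Q | P = F | T = T
(~Q | P) -> P = T -> T = T
(R nand P) | ((~Q | P) -> P) = F | T = T
Thus S3 is true.

3 of the 3 statements are true.

3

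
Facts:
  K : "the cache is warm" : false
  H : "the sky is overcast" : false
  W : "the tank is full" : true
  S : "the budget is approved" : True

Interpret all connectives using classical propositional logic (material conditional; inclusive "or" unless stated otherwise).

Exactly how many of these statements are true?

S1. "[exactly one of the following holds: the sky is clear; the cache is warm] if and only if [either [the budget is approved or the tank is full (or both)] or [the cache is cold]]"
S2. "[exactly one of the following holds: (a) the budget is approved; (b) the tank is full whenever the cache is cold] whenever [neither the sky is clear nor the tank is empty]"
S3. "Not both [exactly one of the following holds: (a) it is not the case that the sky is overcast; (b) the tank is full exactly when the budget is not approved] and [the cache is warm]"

3

S1: Formalization: (~H xor K) <-> ((S | W) | ~K)

~H = ~F = T
~H xor K = T xor F = T
S | W = T | T = T
~K = ~F = T
(S | W) | ~K = T | T = T
(~H xor K) <-> ((S | W) | ~K) = T <-> T = T
So S1 is true.

S2: Parsed as (~H nor ~W) -> (S xor (~K -> W))

~H = ~F = T
~W = ~T = F
~H nor ~W = T nor F = F
~K = ~F = T
~K -> W = T -> T = T
S xor (~K -> W) = T xor T = F
(~H nor ~W) -> (S xor (~K -> W)) = F -> F = T
Thus S2 is true.

S3: Formalization: (~H xor (W <-> ~S)) nand K

~H = ~F = T
~S = ~T = F
W <-> ~S = T <-> F = F
~H xor (W <-> ~S) = T xor F = T
(~H xor (W <-> ~S)) nand K = T nand F = T
So S3 is true.

True statements: 3 (S1, S2, S3).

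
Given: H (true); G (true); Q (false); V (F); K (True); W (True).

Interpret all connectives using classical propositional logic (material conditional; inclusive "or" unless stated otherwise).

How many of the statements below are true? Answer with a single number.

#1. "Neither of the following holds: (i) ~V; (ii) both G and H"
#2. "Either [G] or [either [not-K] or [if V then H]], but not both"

#1: This is ~V nor (G & H).

~V = ~F = T
G & H = T & T = T
~V nor (G & H) = T nor T = F
Hence #1 is false.

#2: Parsed as G xor (~K | (V -> H))

~K = ~T = F
V -> H = F -> T = T
~K | (V -> H) = F | T = T
G xor (~K | (V -> H)) = T xor T = F
Thus #2 is false.

True statements: 0 (none).

0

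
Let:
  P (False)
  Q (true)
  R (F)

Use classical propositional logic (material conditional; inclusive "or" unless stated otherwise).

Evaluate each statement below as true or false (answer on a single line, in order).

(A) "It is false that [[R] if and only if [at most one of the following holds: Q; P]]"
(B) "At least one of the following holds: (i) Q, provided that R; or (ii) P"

(A): In symbols: ¬(R ↔ (Q ↑ P))

Q ↑ P = T ↑ F = T
R ↔ (Q ↑ P) = F ↔ T = F
¬(R ↔ (Q ↑ P)) = ¬F = T
Thus (A) is true.

(B): Formalization: (R → Q) ∨ P

R → Q = F → T = T
(R → Q) ∨ P = T ∨ F = T
Thus (B) is true.

(A) T / (B) T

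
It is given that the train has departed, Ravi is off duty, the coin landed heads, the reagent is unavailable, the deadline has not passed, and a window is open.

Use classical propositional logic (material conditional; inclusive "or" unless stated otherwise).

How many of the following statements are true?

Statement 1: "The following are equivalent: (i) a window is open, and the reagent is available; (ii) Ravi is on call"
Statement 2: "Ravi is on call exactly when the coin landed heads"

1

Let V = "a window is open" (T), S = "the reagent is available" (F), Q = "Ravi is on call" (F), R = "the coin landed heads" (T).

Statement 1: Formalization: (V ∧ S) ↔ Q

V ∧ S = T ∧ F = F
(V ∧ S) ↔ Q = F ↔ F = T
Thus Statement 1 is true.

Statement 2: This is Q ↔ R.

Q ↔ R = F ↔ T = F
So Statement 2 is false.

True statements: 1 (Statement 1).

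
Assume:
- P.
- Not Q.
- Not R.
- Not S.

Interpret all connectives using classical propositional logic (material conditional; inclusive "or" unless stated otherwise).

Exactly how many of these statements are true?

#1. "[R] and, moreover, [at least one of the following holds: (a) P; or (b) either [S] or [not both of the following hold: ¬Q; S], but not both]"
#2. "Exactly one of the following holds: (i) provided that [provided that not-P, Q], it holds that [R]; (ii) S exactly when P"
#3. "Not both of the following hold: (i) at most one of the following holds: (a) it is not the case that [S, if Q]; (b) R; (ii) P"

0

#1: Parsed as R & (P | (S xor (~Q nand S)))

~Q = ~F = T
~Q nand S = T nand F = T
S xor (~Q nand S) = F xor T = T
P | (S xor (~Q nand S)) = T | T = T
R & (P | (S xor (~Q nand S))) = F & T = F
So #1 is false.

#2: This is ((~P -> Q) -> R) xor (S <-> P).

~P = ~T = F
~P -> Q = F -> F = T
(~P -> Q) -> R = T -> F = F
S <-> P = F <-> T = F
((~P -> Q) -> R) xor (S <-> P) = F xor F = F
Hence #2 is false.

#3: Formalization: (~(Q -> S) nand R) nand P

Q -> S = F -> F = T
~(Q -> S) = ~T = F
~(Q -> S) nand R = F nand F = T
(~(Q -> S) nand R) nand P = T nand T = F
Thus #3 is false.

True statements: 0 (none).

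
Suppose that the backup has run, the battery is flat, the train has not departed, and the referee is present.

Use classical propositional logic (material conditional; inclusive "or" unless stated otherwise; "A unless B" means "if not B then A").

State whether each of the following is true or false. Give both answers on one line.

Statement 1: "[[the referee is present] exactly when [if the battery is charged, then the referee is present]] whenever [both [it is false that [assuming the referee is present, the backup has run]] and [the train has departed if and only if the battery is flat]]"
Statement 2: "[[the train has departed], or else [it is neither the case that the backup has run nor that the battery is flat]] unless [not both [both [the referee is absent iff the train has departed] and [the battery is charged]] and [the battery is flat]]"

Statement 1 true / Statement 2 true

Let L = "the referee is present" (True), G = "the backup has run" (True), K = "the train has departed" (False), U = "the battery is charged" (False).

Statement 1: Formalization: (not (L -> G) and (K iff not U)) -> (L iff (U -> L))

L -> G = True -> True = True
not (L -> G) = not True = False
not U = not False = True
K iff not U = False iff True = False
not (L -> G) and (K iff not U) = False and False = False
U -> L = False -> True = True
L iff (U -> L) = True iff True = True
(not (L -> G) and (K iff not U)) -> (L iff (U -> L)) = False -> True = True
Hence Statement 1 is true.

Statement 2: Parsed as (K or (G nor not U)) or (((not L iff K) and U) nand not U)

not U = not False = True
G nor not U = True nor True = False
K or (G nor not U) = False or False = False
not L = not True = False
not L iff K = False iff False = True
(not L iff K) and U = True and False = False
not U = not False = True
((not L iff K) and U) nand not U = False nand True = True
(K or (G nor not U)) or (((not L iff K) and U) nand not U) = False or True = True
Thus Statement 2 is true.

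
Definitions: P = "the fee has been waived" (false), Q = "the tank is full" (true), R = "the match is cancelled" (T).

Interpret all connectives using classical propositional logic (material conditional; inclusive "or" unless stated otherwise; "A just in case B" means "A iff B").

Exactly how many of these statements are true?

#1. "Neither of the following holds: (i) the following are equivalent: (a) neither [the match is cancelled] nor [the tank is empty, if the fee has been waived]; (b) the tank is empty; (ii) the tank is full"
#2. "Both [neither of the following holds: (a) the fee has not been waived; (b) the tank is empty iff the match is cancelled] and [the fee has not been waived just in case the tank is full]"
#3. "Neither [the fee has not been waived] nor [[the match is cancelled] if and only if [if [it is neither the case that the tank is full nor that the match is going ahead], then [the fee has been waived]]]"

#1: This is ((R ↓ (P → ¬Q)) ↔ ¬Q) ↓ Q.

¬Q = ¬T = F
P → ¬Q = F → F = T
R ↓ (P → ¬Q) = T ↓ T = F
¬Q = ¬T = F
(R ↓ (P → ¬Q)) ↔ ¬Q = F ↔ F = T
((R ↓ (P → ¬Q)) ↔ ¬Q) ↓ Q = T ↓ T = F
Thus #1 is false.

#2: This is (¬P ↓ (¬Q ↔ R)) ∧ (¬P ↔ Q).

¬P = ¬F = T
¬Q = ¬T = F
¬Q ↔ R = F ↔ T = F
¬P ↓ (¬Q ↔ R) = T ↓ F = F
¬P = ¬F = T
¬P ↔ Q = T ↔ T = T
(¬P ↓ (¬Q ↔ R)) ∧ (¬P ↔ Q) = F ∧ T = F
Thus #2 is false.

#3: Formalization: ¬P ↓ (R ↔ ((Q ↓ ¬R) → P))

¬P = ¬F = T
¬R = ¬T = F
Q ↓ ¬R = T ↓ F = F
(Q ↓ ¬R) → P = F → F = T
R ↔ ((Q ↓ ¬R) → P) = T ↔ T = T
¬P ↓ (R ↔ ((Q ↓ ¬R) → P)) = T ↓ T = F
So #3 is false.

True statements: 0 (none).

0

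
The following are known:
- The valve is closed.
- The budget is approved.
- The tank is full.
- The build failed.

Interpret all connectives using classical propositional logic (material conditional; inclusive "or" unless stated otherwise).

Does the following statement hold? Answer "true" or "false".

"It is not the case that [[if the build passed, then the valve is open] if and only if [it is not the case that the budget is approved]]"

Let Q = "the build passed" (F), K = "the valve is open" (F), R = "the budget is approved" (T).
This is ~((Q -> K) <-> ~R).

Q -> K = F -> F = T
~R = ~T = F
(Q -> K) <-> ~R = T <-> F = F
~((Q -> K) <-> ~R) = ~F = T

True.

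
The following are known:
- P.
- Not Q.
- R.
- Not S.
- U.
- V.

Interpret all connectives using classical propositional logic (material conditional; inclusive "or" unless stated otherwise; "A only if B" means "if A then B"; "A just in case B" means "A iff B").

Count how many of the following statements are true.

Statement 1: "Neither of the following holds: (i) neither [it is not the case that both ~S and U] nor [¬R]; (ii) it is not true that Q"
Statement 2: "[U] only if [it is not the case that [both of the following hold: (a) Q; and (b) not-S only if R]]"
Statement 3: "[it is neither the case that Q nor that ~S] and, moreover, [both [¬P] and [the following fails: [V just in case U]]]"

Statement 1: This is ((¬S ↑ U) ↓ ¬R) ↓ ¬Q.

¬S = ¬F = T
¬S ↑ U = T ↑ T = F
¬R = ¬T = F
(¬S ↑ U) ↓ ¬R = F ↓ F = T
¬Q = ¬F = T
((¬S ↑ U) ↓ ¬R) ↓ ¬Q = T ↓ T = F
Thus Statement 1 is false.

Statement 2: This is U → ¬(Q ∧ (¬S → R)).

¬S = ¬F = T
¬S → R = T → T = T
Q ∧ (¬S → R) = F ∧ T = F
¬(Q ∧ (¬S → R)) = ¬F = T
U → ¬(Q ∧ (¬S → R)) = T → T = T
Thus Statement 2 is true.

Statement 3: Formalization: (Q ↓ ¬S) ∧ (¬P ∧ ¬(V ↔ U))

¬S = ¬F = T
Q ↓ ¬S = F ↓ T = F
¬P = ¬T = F
V ↔ U = T ↔ T = T
¬(V ↔ U) = ¬T = F
¬P ∧ ¬(V ↔ U) = F ∧ F = F
(Q ↓ ¬S) ∧ (¬P ∧ ¬(V ↔ U)) = F ∧ F = F
Hence Statement 3 is false.

1 of the 3 statements is true.

1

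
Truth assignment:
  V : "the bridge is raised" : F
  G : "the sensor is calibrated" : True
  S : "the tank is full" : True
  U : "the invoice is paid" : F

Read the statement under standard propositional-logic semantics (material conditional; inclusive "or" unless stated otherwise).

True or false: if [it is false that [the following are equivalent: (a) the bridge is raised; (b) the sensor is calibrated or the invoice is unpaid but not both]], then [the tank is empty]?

True.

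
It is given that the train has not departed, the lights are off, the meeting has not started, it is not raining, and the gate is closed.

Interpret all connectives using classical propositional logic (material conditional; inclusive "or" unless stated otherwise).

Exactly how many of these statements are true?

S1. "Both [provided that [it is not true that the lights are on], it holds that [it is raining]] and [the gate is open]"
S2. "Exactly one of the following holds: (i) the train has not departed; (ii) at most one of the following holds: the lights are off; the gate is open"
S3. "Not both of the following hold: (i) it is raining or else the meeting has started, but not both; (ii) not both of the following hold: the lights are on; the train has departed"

Let W = "the lights are on" (F), R = "it is raining" (F), S = "the gate is open" (F), G = "the train has departed" (F), H = "the meeting has started" (F).

S1: This is (~W -> R) & S.

~W = ~F = T
~W -> R = T -> F = F
(~W -> R) & S = F & F = F
So S1 is false.

S2: This is ~G xor (~W nand S).

~G = ~F = T
~W = ~F = T
~W nand S = T nand F = T
~G xor (~W nand S) = T xor T = F
So S2 is false.

S3: This is (R xor H) nand (W nand G).

R xor H = F xor F = F
W nand G = F nand F = T
(R xor H) nand (W nand G) = F nand T = T
Thus S3 is true.

Count: 1.

1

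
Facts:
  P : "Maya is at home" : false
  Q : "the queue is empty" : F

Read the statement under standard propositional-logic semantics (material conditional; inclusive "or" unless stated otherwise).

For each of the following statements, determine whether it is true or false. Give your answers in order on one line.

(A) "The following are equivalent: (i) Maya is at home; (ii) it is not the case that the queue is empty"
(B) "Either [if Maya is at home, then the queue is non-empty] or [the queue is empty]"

(A): Parsed as P ↔ ¬Q

¬Q = ¬F = T
P ↔ ¬Q = F ↔ T = F
So (A) is false.

(B): Formalization: (P → ¬Q) ∨ Q

¬Q = ¬F = T
P → ¬Q = F → T = T
(P → ¬Q) ∨ Q = T ∨ F = T
So (B) is true.

(A) F; (B) T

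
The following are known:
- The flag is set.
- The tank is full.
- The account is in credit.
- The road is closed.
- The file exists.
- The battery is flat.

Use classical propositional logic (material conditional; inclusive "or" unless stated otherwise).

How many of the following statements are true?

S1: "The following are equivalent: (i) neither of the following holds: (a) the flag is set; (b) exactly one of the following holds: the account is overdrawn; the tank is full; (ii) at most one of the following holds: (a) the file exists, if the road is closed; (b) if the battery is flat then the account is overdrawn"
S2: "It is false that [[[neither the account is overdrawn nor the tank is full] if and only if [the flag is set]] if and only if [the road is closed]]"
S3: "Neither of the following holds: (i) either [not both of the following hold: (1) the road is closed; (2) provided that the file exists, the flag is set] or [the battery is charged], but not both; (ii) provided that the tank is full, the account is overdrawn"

Let H = "the flag is set" (True), G = "the account is overdrawn" (False), P = "the tank is full" (True), R = "the road is closed" (True), L = "the file exists" (True), Q = "the battery is charged" (False).

S1: Formalization: (H nor (G xor P)) iff ((R -> L) nand (not Q -> G))

G xor P = False xor True = True
H nor (G xor P) = True nor True = False
R -> L = True -> True = True
not Q = not False = True
not Q -> G = True -> False = False
(R -> L) nand (not Q -> G) = True nand False = True
(H nor (G xor P)) iff ((R -> L) nand (not Q -> G)) = False iff True = False
Hence S1 is false.

S2: Parsed as not (((G nor P) iff H) iff R)

G nor P = False nor True = False
(G nor P) iff H = False iff True = False
((G nor P) iff H) iff R = False iff True = False
not (((G nor P) iff H) iff R) = not False = True
So S2 is true.

S3: Parsed as ((R nand (L -> H)) xor Q) nor (P -> G)

L -> H = True -> True = True
R nand (L -> H) = True nand True = False
(R nand (L -> H)) xor Q = False xor False = False
P -> G = True -> False = False
((R nand (L -> H)) xor Q) nor (P -> G) = False nor False = True
So S3 is true.

True statements: 2 (S2, S3).

2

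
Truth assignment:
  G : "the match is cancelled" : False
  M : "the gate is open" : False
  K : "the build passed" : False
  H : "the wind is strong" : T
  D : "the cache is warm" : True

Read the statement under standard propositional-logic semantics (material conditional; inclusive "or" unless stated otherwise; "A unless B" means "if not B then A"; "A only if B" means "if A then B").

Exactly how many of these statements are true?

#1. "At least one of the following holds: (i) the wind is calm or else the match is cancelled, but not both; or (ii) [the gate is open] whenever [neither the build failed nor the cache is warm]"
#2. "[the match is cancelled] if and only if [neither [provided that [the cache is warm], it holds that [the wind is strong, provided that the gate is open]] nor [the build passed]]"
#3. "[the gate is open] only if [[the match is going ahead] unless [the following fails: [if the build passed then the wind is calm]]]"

3

#1: In symbols: (not H xor G) or ((not K nor D) -> M)

not H = not True = False
not H xor G = False xor False = False
not K = not False = True
not K nor D = True nor True = False
(not K nor D) -> M = False -> False = True
(not H xor G) or ((not K nor D) -> M) = False or True = True
Thus #1 is true.

#2: Formalization: G iff ((D -> (M -> H)) nor K)

M -> H = False -> True = True
D -> (M -> H) = True -> True = True
(D -> (M -> H)) nor K = True nor False = False
G iff ((D -> (M -> H)) nor K) = False iff False = True
Hence #2 is true.

#3: This is M -> (not G or not (K -> not H)).

not G = not False = True
not H = not True = False
K -> not H = False -> False = True
not (K -> not H) = not True = False
not G or not (K -> not H) = True or False = True
M -> (not G or not (K -> not H)) = False -> True = True
So #3 is true.

3 of the 3 statements are true (#1, #2, #3).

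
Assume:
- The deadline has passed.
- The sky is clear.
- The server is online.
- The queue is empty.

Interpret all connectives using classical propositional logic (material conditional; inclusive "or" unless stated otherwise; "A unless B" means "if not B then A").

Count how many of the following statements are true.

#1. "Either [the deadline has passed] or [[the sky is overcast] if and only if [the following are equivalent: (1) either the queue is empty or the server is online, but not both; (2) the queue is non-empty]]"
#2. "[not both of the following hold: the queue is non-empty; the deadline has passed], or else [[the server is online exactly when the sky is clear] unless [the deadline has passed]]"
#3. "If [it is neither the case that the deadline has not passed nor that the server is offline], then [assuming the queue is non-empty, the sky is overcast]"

3

Let P = "the deadline has passed" (T), Q = "the sky is overcast" (F), S = "the queue is empty" (T), R = "the server is online" (T).

#1: In symbols: P | (Q <-> ((S xor R) <-> ~S))

S xor R = T xor T = F
~S = ~T = F
(S xor R) <-> ~S = F <-> F = T
Q <-> ((S xor R) <-> ~S) = F <-> T = F
P | (Q <-> ((S xor R) <-> ~S)) = T | F = T
Thus #1 is true.

#2: In symbols: (~S nand P) | ((R <-> ~Q) | P)

~S = ~T = F
~S nand P = F nand T = T
~Q = ~F = T
R <-> ~Q = T <-> T = T
(R <-> ~Q) | P = T | T = T
(~S nand P) | ((R <-> ~Q) | P) = T | T = T
Thus #2 is true.

#3: Formalization: (~P nor ~R) -> (~S -> Q)

~P = ~T = F
~R = ~T = F
~P nor ~R = F nor F = T
~S = ~T = F
~S -> Q = F -> F = T
(~P nor ~R) -> (~S -> Q) = T -> T = T
Hence #3 is true.

Count: 3.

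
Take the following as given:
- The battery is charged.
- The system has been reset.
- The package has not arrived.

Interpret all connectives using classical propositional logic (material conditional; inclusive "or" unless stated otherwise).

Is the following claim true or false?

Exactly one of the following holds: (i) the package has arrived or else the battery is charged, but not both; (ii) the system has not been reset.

True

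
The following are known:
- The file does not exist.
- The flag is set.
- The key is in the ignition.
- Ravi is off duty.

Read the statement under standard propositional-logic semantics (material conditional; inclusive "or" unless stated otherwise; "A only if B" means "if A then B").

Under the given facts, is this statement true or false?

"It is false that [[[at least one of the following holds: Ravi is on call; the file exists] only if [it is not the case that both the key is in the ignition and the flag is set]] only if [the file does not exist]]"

false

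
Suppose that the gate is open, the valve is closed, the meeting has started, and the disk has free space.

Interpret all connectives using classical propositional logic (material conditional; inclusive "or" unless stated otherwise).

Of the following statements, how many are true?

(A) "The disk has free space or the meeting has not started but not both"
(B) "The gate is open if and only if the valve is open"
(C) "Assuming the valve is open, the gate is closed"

Let Q = "the disk is full" (F), L = "the meeting has started" (T), D = "the gate is open" (T), S = "the valve is open" (F).

(A): In symbols: ~Q xor ~L

~Q = ~F = T
~L = ~T = F
~Q xor ~L = T xor F = T
So (A) is true.

(B): Formalization: D <-> S

D <-> S = T <-> F = F
Hence (B) is false.

(C): Parsed as S -> ~D

~D = ~T = F
S -> ~D = F -> F = T
Thus (C) is true.

Count: 2.

2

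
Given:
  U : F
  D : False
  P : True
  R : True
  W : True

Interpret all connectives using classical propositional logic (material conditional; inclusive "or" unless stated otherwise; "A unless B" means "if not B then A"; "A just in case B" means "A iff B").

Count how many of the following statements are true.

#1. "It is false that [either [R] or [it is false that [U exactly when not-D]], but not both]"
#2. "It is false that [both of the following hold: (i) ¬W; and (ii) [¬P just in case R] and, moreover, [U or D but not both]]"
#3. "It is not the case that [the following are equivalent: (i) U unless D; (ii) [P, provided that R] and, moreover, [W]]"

3

#1: Parsed as not (R xor not (U iff not D))

not D = not False = True
U iff not D = False iff True = False
not (U iff not D) = not False = True
R xor not (U iff not D) = True xor True = False
not (R xor not (U iff not D)) = not False = True
So #1 is true.

#2: This is not (not W and ((not P iff R) and (U xor D))).

not W = not True = False
not P = not True = False
not P iff R = False iff True = False
U xor D = False xor False = False
(not P iff R) and (U xor D) = False and False = False
not W and ((not P iff R) and (U xor D)) = False and False = False
not (not W and ((not P iff R) and (U xor D))) = not False = True
Thus #2 is true.

#3: This is not ((U or D) iff ((R -> P) and W)).

U or D = False or False = False
R -> P = True -> True = True
(R -> P) and W = True and True = True
(U or D) iff ((R -> P) and W) = False iff True = False
not ((U or D) iff ((R -> P) and W)) = not False = True
Hence #3 is true.

Count: 3.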